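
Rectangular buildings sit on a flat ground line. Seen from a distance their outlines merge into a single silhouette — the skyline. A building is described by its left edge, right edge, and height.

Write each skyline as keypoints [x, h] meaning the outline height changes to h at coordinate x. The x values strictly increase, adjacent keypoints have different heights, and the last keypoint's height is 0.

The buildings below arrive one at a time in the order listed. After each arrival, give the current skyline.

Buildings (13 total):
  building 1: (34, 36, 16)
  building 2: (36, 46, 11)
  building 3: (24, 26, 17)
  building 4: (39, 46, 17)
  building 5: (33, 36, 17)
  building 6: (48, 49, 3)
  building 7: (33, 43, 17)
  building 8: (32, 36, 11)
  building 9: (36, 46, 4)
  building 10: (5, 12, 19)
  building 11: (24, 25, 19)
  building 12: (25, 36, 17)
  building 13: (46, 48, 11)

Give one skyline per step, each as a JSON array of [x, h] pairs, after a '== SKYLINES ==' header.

== SKYLINES ==
[[34,16],[36,0]]
[[34,16],[36,11],[46,0]]
[[24,17],[26,0],[34,16],[36,11],[46,0]]
[[24,17],[26,0],[34,16],[36,11],[39,17],[46,0]]
[[24,17],[26,0],[33,17],[36,11],[39,17],[46,0]]
[[24,17],[26,0],[33,17],[36,11],[39,17],[46,0],[48,3],[49,0]]
[[24,17],[26,0],[33,17],[46,0],[48,3],[49,0]]
[[24,17],[26,0],[32,11],[33,17],[46,0],[48,3],[49,0]]
[[24,17],[26,0],[32,11],[33,17],[46,0],[48,3],[49,0]]
[[5,19],[12,0],[24,17],[26,0],[32,11],[33,17],[46,0],[48,3],[49,0]]
[[5,19],[12,0],[24,19],[25,17],[26,0],[32,11],[33,17],[46,0],[48,3],[49,0]]
[[5,19],[12,0],[24,19],[25,17],[46,0],[48,3],[49,0]]
[[5,19],[12,0],[24,19],[25,17],[46,11],[48,3],[49,0]]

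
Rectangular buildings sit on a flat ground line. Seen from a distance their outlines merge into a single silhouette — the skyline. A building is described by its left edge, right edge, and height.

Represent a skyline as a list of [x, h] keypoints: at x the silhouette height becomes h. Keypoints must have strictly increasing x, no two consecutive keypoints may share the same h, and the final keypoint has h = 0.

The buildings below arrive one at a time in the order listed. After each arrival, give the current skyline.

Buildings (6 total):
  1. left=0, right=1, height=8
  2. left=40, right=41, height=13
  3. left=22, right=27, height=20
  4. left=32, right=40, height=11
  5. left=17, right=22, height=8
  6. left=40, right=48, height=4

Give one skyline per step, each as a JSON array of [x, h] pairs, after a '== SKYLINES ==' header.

== SKYLINES ==
[[0,8],[1,0]]
[[0,8],[1,0],[40,13],[41,0]]
[[0,8],[1,0],[22,20],[27,0],[40,13],[41,0]]
[[0,8],[1,0],[22,20],[27,0],[32,11],[40,13],[41,0]]
[[0,8],[1,0],[17,8],[22,20],[27,0],[32,11],[40,13],[41,0]]
[[0,8],[1,0],[17,8],[22,20],[27,0],[32,11],[40,13],[41,4],[48,0]]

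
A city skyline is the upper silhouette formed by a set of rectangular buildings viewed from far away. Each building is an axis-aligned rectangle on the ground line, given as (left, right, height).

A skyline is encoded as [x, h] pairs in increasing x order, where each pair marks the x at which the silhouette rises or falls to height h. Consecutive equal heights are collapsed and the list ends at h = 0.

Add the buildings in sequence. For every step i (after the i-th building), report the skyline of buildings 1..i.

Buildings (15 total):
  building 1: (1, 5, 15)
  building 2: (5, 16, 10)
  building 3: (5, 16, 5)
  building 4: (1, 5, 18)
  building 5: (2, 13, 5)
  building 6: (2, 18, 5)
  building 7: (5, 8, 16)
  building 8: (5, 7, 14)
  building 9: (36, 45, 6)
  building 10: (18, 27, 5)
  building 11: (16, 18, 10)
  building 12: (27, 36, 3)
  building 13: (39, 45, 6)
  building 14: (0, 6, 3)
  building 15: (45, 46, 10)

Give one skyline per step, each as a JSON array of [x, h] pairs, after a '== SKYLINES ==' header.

== SKYLINES ==
[[1,15],[5,0]]
[[1,15],[5,10],[16,0]]
[[1,15],[5,10],[16,0]]
[[1,18],[5,10],[16,0]]
[[1,18],[5,10],[16,0]]
[[1,18],[5,10],[16,5],[18,0]]
[[1,18],[5,16],[8,10],[16,5],[18,0]]
[[1,18],[5,16],[8,10],[16,5],[18,0]]
[[1,18],[5,16],[8,10],[16,5],[18,0],[36,6],[45,0]]
[[1,18],[5,16],[8,10],[16,5],[27,0],[36,6],[45,0]]
[[1,18],[5,16],[8,10],[18,5],[27,0],[36,6],[45,0]]
[[1,18],[5,16],[8,10],[18,5],[27,3],[36,6],[45,0]]
[[1,18],[5,16],[8,10],[18,5],[27,3],[36,6],[45,0]]
[[0,3],[1,18],[5,16],[8,10],[18,5],[27,3],[36,6],[45,0]]
[[0,3],[1,18],[5,16],[8,10],[18,5],[27,3],[36,6],[45,10],[46,0]]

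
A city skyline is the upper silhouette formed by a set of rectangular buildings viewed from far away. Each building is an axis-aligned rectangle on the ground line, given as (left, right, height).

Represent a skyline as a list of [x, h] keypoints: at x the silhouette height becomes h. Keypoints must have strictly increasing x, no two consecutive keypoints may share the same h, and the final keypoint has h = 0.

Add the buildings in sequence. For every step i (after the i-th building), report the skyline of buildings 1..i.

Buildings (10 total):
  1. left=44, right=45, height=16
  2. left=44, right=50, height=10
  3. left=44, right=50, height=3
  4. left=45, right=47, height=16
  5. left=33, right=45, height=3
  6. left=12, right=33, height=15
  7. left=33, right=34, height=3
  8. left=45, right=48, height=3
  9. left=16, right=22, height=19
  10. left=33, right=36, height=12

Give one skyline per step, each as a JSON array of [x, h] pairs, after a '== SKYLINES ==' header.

== SKYLINES ==
[[44,16],[45,0]]
[[44,16],[45,10],[50,0]]
[[44,16],[45,10],[50,0]]
[[44,16],[47,10],[50,0]]
[[33,3],[44,16],[47,10],[50,0]]
[[12,15],[33,3],[44,16],[47,10],[50,0]]
[[12,15],[33,3],[44,16],[47,10],[50,0]]
[[12,15],[33,3],[44,16],[47,10],[50,0]]
[[12,15],[16,19],[22,15],[33,3],[44,16],[47,10],[50,0]]
[[12,15],[16,19],[22,15],[33,12],[36,3],[44,16],[47,10],[50,0]]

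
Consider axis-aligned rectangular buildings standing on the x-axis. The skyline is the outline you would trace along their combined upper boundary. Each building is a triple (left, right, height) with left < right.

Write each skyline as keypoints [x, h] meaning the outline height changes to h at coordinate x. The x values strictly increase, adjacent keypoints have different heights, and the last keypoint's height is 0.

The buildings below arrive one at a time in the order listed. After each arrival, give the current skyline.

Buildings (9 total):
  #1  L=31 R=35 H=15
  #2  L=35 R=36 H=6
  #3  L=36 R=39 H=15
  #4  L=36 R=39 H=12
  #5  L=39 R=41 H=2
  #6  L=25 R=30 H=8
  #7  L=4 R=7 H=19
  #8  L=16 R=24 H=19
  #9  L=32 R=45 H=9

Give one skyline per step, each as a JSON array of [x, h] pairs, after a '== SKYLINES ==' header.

== SKYLINES ==
[[31,15],[35,0]]
[[31,15],[35,6],[36,0]]
[[31,15],[35,6],[36,15],[39,0]]
[[31,15],[35,6],[36,15],[39,0]]
[[31,15],[35,6],[36,15],[39,2],[41,0]]
[[25,8],[30,0],[31,15],[35,6],[36,15],[39,2],[41,0]]
[[4,19],[7,0],[25,8],[30,0],[31,15],[35,6],[36,15],[39,2],[41,0]]
[[4,19],[7,0],[16,19],[24,0],[25,8],[30,0],[31,15],[35,6],[36,15],[39,2],[41,0]]
[[4,19],[7,0],[16,19],[24,0],[25,8],[30,0],[31,15],[35,9],[36,15],[39,9],[45,0]]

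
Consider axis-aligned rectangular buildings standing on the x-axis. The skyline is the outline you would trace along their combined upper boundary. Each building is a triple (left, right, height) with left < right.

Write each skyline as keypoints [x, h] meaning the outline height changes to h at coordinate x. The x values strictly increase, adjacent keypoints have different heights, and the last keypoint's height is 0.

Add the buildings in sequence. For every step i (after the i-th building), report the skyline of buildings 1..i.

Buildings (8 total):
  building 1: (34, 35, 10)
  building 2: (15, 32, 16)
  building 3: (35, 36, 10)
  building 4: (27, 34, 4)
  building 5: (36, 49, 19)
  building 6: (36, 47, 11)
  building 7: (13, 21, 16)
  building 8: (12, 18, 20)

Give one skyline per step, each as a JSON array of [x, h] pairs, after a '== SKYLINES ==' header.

== SKYLINES ==
[[34,10],[35,0]]
[[15,16],[32,0],[34,10],[35,0]]
[[15,16],[32,0],[34,10],[36,0]]
[[15,16],[32,4],[34,10],[36,0]]
[[15,16],[32,4],[34,10],[36,19],[49,0]]
[[15,16],[32,4],[34,10],[36,19],[49,0]]
[[13,16],[32,4],[34,10],[36,19],[49,0]]
[[12,20],[18,16],[32,4],[34,10],[36,19],[49,0]]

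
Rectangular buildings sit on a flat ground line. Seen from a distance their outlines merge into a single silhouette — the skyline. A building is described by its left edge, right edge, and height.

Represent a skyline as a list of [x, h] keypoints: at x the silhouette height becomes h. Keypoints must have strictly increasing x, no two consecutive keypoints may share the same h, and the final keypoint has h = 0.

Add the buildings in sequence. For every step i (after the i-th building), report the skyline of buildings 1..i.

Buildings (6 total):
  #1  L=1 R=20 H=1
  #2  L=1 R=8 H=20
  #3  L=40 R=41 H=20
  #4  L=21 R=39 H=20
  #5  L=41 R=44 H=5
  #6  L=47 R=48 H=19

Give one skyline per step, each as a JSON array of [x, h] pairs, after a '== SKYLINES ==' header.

== SKYLINES ==
[[1,1],[20,0]]
[[1,20],[8,1],[20,0]]
[[1,20],[8,1],[20,0],[40,20],[41,0]]
[[1,20],[8,1],[20,0],[21,20],[39,0],[40,20],[41,0]]
[[1,20],[8,1],[20,0],[21,20],[39,0],[40,20],[41,5],[44,0]]
[[1,20],[8,1],[20,0],[21,20],[39,0],[40,20],[41,5],[44,0],[47,19],[48,0]]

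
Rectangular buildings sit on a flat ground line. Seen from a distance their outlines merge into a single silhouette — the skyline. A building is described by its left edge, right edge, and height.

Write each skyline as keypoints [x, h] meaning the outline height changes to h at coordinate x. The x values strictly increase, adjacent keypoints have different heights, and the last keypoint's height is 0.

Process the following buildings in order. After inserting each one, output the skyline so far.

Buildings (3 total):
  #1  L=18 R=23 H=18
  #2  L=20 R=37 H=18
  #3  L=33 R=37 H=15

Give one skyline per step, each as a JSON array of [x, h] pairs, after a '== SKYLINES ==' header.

== SKYLINES ==
[[18,18],[23,0]]
[[18,18],[37,0]]
[[18,18],[37,0]]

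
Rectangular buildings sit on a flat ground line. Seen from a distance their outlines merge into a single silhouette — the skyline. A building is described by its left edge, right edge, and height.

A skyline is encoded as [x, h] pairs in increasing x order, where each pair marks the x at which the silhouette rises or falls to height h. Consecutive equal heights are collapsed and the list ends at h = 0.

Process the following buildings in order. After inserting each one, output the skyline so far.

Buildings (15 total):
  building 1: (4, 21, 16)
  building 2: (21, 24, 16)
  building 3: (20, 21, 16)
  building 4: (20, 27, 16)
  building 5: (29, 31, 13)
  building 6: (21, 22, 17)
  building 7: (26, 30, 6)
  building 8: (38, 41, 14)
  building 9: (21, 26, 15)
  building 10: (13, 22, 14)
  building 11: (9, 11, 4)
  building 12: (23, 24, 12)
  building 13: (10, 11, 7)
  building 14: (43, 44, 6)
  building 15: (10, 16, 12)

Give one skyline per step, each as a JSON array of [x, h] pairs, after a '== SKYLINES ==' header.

== SKYLINES ==
[[4,16],[21,0]]
[[4,16],[24,0]]
[[4,16],[24,0]]
[[4,16],[27,0]]
[[4,16],[27,0],[29,13],[31,0]]
[[4,16],[21,17],[22,16],[27,0],[29,13],[31,0]]
[[4,16],[21,17],[22,16],[27,6],[29,13],[31,0]]
[[4,16],[21,17],[22,16],[27,6],[29,13],[31,0],[38,14],[41,0]]
[[4,16],[21,17],[22,16],[27,6],[29,13],[31,0],[38,14],[41,0]]
[[4,16],[21,17],[22,16],[27,6],[29,13],[31,0],[38,14],[41,0]]
[[4,16],[21,17],[22,16],[27,6],[29,13],[31,0],[38,14],[41,0]]
[[4,16],[21,17],[22,16],[27,6],[29,13],[31,0],[38,14],[41,0]]
[[4,16],[21,17],[22,16],[27,6],[29,13],[31,0],[38,14],[41,0]]
[[4,16],[21,17],[22,16],[27,6],[29,13],[31,0],[38,14],[41,0],[43,6],[44,0]]
[[4,16],[21,17],[22,16],[27,6],[29,13],[31,0],[38,14],[41,0],[43,6],[44,0]]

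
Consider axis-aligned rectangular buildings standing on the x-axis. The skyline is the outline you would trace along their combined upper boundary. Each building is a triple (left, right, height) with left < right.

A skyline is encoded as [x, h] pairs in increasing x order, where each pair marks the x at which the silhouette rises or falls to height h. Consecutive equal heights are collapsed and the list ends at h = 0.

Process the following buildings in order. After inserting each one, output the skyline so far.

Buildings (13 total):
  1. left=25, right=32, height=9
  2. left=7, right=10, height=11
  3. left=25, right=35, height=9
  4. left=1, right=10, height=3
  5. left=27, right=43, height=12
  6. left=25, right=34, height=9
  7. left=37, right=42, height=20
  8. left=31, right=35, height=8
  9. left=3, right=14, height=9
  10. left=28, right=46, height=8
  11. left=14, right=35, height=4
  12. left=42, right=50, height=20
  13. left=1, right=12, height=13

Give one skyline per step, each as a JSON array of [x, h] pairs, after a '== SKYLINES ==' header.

== SKYLINES ==
[[25,9],[32,0]]
[[7,11],[10,0],[25,9],[32,0]]
[[7,11],[10,0],[25,9],[35,0]]
[[1,3],[7,11],[10,0],[25,9],[35,0]]
[[1,3],[7,11],[10,0],[25,9],[27,12],[43,0]]
[[1,3],[7,11],[10,0],[25,9],[27,12],[43,0]]
[[1,3],[7,11],[10,0],[25,9],[27,12],[37,20],[42,12],[43,0]]
[[1,3],[7,11],[10,0],[25,9],[27,12],[37,20],[42,12],[43,0]]
[[1,3],[3,9],[7,11],[10,9],[14,0],[25,9],[27,12],[37,20],[42,12],[43,0]]
[[1,3],[3,9],[7,11],[10,9],[14,0],[25,9],[27,12],[37,20],[42,12],[43,8],[46,0]]
[[1,3],[3,9],[7,11],[10,9],[14,4],[25,9],[27,12],[37,20],[42,12],[43,8],[46,0]]
[[1,3],[3,9],[7,11],[10,9],[14,4],[25,9],[27,12],[37,20],[50,0]]
[[1,13],[12,9],[14,4],[25,9],[27,12],[37,20],[50,0]]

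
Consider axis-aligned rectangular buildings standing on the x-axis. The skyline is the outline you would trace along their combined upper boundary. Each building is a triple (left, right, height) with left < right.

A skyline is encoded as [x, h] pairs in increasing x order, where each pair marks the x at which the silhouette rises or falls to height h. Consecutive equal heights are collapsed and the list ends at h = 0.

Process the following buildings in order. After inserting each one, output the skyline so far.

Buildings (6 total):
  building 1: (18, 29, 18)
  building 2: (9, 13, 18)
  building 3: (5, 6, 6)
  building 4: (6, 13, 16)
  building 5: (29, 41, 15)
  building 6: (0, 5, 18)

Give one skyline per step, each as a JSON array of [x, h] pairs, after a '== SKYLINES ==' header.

== SKYLINES ==
[[18,18],[29,0]]
[[9,18],[13,0],[18,18],[29,0]]
[[5,6],[6,0],[9,18],[13,0],[18,18],[29,0]]
[[5,6],[6,16],[9,18],[13,0],[18,18],[29,0]]
[[5,6],[6,16],[9,18],[13,0],[18,18],[29,15],[41,0]]
[[0,18],[5,6],[6,16],[9,18],[13,0],[18,18],[29,15],[41,0]]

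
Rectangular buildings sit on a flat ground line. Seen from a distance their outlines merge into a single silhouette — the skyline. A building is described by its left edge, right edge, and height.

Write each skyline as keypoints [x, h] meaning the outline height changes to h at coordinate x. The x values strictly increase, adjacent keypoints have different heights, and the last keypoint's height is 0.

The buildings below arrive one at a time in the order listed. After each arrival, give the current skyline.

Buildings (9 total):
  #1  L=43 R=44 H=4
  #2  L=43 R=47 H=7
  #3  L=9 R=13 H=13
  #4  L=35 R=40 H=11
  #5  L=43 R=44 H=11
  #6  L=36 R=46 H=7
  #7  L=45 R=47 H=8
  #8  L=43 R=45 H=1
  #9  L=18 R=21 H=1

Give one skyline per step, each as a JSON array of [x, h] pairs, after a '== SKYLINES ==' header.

== SKYLINES ==
[[43,4],[44,0]]
[[43,7],[47,0]]
[[9,13],[13,0],[43,7],[47,0]]
[[9,13],[13,0],[35,11],[40,0],[43,7],[47,0]]
[[9,13],[13,0],[35,11],[40,0],[43,11],[44,7],[47,0]]
[[9,13],[13,0],[35,11],[40,7],[43,11],[44,7],[47,0]]
[[9,13],[13,0],[35,11],[40,7],[43,11],[44,7],[45,8],[47,0]]
[[9,13],[13,0],[35,11],[40,7],[43,11],[44,7],[45,8],[47,0]]
[[9,13],[13,0],[18,1],[21,0],[35,11],[40,7],[43,11],[44,7],[45,8],[47,0]]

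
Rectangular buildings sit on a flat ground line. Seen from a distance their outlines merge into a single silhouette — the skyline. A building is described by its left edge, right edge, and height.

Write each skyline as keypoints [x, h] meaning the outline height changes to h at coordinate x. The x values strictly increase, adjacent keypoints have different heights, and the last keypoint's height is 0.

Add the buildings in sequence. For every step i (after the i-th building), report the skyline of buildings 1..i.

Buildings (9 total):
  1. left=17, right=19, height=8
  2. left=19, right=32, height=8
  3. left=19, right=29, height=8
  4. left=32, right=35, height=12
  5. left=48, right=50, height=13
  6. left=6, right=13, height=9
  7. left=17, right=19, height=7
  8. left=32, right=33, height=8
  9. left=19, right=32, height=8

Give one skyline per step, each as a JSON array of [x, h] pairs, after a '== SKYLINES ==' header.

== SKYLINES ==
[[17,8],[19,0]]
[[17,8],[32,0]]
[[17,8],[32,0]]
[[17,8],[32,12],[35,0]]
[[17,8],[32,12],[35,0],[48,13],[50,0]]
[[6,9],[13,0],[17,8],[32,12],[35,0],[48,13],[50,0]]
[[6,9],[13,0],[17,8],[32,12],[35,0],[48,13],[50,0]]
[[6,9],[13,0],[17,8],[32,12],[35,0],[48,13],[50,0]]
[[6,9],[13,0],[17,8],[32,12],[35,0],[48,13],[50,0]]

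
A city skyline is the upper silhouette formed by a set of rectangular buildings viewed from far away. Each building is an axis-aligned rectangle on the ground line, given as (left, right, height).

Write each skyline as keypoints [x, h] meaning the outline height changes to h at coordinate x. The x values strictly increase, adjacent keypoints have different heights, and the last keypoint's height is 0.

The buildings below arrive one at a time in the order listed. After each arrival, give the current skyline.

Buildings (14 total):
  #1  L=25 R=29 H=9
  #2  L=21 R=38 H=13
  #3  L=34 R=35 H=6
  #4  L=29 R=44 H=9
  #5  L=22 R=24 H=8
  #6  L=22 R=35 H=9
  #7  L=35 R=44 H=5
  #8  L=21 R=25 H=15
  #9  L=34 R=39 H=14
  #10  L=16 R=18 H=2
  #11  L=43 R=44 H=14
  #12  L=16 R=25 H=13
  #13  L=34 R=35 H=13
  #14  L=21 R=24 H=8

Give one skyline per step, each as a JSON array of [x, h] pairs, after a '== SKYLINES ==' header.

== SKYLINES ==
[[25,9],[29,0]]
[[21,13],[38,0]]
[[21,13],[38,0]]
[[21,13],[38,9],[44,0]]
[[21,13],[38,9],[44,0]]
[[21,13],[38,9],[44,0]]
[[21,13],[38,9],[44,0]]
[[21,15],[25,13],[38,9],[44,0]]
[[21,15],[25,13],[34,14],[39,9],[44,0]]
[[16,2],[18,0],[21,15],[25,13],[34,14],[39,9],[44,0]]
[[16,2],[18,0],[21,15],[25,13],[34,14],[39,9],[43,14],[44,0]]
[[16,13],[21,15],[25,13],[34,14],[39,9],[43,14],[44,0]]
[[16,13],[21,15],[25,13],[34,14],[39,9],[43,14],[44,0]]
[[16,13],[21,15],[25,13],[34,14],[39,9],[43,14],[44,0]]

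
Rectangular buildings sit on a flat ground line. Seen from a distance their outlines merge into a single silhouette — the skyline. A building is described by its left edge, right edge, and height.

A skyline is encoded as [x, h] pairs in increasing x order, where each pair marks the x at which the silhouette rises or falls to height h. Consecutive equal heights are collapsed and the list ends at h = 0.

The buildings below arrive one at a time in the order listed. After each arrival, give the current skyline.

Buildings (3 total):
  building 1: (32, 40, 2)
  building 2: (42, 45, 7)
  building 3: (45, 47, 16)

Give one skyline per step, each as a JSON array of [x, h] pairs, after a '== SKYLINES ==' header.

== SKYLINES ==
[[32,2],[40,0]]
[[32,2],[40,0],[42,7],[45,0]]
[[32,2],[40,0],[42,7],[45,16],[47,0]]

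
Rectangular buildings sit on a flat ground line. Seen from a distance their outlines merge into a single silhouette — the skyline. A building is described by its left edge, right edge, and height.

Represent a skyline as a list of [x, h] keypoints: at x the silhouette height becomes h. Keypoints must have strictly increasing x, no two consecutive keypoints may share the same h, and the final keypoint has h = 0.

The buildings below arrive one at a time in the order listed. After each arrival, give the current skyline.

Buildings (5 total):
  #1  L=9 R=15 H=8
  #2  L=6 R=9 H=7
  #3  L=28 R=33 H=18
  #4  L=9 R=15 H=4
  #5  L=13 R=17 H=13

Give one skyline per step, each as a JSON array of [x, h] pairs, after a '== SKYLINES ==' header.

== SKYLINES ==
[[9,8],[15,0]]
[[6,7],[9,8],[15,0]]
[[6,7],[9,8],[15,0],[28,18],[33,0]]
[[6,7],[9,8],[15,0],[28,18],[33,0]]
[[6,7],[9,8],[13,13],[17,0],[28,18],[33,0]]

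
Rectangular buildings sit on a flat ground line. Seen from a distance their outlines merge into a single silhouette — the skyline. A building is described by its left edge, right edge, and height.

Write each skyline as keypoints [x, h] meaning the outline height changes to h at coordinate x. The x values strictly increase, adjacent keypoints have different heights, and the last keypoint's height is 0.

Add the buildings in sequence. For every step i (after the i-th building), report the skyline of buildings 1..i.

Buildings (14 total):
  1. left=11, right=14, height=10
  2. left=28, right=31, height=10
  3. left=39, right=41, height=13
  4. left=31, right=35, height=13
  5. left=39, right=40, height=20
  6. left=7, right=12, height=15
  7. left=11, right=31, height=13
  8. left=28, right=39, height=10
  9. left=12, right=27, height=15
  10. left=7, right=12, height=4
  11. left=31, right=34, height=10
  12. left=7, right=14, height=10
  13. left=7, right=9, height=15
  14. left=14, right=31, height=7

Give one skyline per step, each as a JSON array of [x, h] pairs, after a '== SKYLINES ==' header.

== SKYLINES ==
[[11,10],[14,0]]
[[11,10],[14,0],[28,10],[31,0]]
[[11,10],[14,0],[28,10],[31,0],[39,13],[41,0]]
[[11,10],[14,0],[28,10],[31,13],[35,0],[39,13],[41,0]]
[[11,10],[14,0],[28,10],[31,13],[35,0],[39,20],[40,13],[41,0]]
[[7,15],[12,10],[14,0],[28,10],[31,13],[35,0],[39,20],[40,13],[41,0]]
[[7,15],[12,13],[35,0],[39,20],[40,13],[41,0]]
[[7,15],[12,13],[35,10],[39,20],[40,13],[41,0]]
[[7,15],[27,13],[35,10],[39,20],[40,13],[41,0]]
[[7,15],[27,13],[35,10],[39,20],[40,13],[41,0]]
[[7,15],[27,13],[35,10],[39,20],[40,13],[41,0]]
[[7,15],[27,13],[35,10],[39,20],[40,13],[41,0]]
[[7,15],[27,13],[35,10],[39,20],[40,13],[41,0]]
[[7,15],[27,13],[35,10],[39,20],[40,13],[41,0]]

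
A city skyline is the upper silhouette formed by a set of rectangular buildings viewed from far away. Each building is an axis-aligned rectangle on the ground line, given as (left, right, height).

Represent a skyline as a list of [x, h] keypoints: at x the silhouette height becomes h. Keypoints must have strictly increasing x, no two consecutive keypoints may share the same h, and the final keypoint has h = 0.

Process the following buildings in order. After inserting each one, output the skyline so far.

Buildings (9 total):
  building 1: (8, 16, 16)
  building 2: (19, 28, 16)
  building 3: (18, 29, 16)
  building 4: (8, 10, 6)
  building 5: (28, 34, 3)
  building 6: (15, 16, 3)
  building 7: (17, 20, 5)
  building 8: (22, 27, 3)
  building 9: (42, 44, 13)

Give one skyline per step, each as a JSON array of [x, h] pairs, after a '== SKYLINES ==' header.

== SKYLINES ==
[[8,16],[16,0]]
[[8,16],[16,0],[19,16],[28,0]]
[[8,16],[16,0],[18,16],[29,0]]
[[8,16],[16,0],[18,16],[29,0]]
[[8,16],[16,0],[18,16],[29,3],[34,0]]
[[8,16],[16,0],[18,16],[29,3],[34,0]]
[[8,16],[16,0],[17,5],[18,16],[29,3],[34,0]]
[[8,16],[16,0],[17,5],[18,16],[29,3],[34,0]]
[[8,16],[16,0],[17,5],[18,16],[29,3],[34,0],[42,13],[44,0]]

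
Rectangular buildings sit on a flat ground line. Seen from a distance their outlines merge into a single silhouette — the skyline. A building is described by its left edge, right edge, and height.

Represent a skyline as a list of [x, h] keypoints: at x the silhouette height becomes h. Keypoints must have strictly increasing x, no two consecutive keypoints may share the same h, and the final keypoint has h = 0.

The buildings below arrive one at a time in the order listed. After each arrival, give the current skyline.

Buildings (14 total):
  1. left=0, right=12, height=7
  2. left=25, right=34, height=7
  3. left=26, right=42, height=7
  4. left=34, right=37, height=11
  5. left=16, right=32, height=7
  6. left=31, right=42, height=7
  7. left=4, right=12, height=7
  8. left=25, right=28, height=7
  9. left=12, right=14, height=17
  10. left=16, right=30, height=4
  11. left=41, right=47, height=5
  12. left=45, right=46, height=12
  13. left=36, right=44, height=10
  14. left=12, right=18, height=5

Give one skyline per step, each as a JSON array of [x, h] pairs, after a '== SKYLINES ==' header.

== SKYLINES ==
[[0,7],[12,0]]
[[0,7],[12,0],[25,7],[34,0]]
[[0,7],[12,0],[25,7],[42,0]]
[[0,7],[12,0],[25,7],[34,11],[37,7],[42,0]]
[[0,7],[12,0],[16,7],[34,11],[37,7],[42,0]]
[[0,7],[12,0],[16,7],[34,11],[37,7],[42,0]]
[[0,7],[12,0],[16,7],[34,11],[37,7],[42,0]]
[[0,7],[12,0],[16,7],[34,11],[37,7],[42,0]]
[[0,7],[12,17],[14,0],[16,7],[34,11],[37,7],[42,0]]
[[0,7],[12,17],[14,0],[16,7],[34,11],[37,7],[42,0]]
[[0,7],[12,17],[14,0],[16,7],[34,11],[37,7],[42,5],[47,0]]
[[0,7],[12,17],[14,0],[16,7],[34,11],[37,7],[42,5],[45,12],[46,5],[47,0]]
[[0,7],[12,17],[14,0],[16,7],[34,11],[37,10],[44,5],[45,12],[46,5],[47,0]]
[[0,7],[12,17],[14,5],[16,7],[34,11],[37,10],[44,5],[45,12],[46,5],[47,0]]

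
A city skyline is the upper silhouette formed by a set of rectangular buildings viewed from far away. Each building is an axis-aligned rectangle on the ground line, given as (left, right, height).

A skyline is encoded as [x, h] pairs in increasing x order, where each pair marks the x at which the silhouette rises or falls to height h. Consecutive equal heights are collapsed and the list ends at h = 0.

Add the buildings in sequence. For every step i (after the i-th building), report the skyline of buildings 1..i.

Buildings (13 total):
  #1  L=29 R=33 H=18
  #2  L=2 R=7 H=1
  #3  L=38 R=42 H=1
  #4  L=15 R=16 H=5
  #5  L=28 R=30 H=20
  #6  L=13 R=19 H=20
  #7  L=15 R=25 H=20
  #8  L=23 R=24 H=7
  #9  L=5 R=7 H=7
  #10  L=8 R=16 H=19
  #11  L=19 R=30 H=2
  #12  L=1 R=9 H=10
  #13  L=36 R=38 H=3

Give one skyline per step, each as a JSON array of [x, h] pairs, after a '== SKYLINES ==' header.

== SKYLINES ==
[[29,18],[33,0]]
[[2,1],[7,0],[29,18],[33,0]]
[[2,1],[7,0],[29,18],[33,0],[38,1],[42,0]]
[[2,1],[7,0],[15,5],[16,0],[29,18],[33,0],[38,1],[42,0]]
[[2,1],[7,0],[15,5],[16,0],[28,20],[30,18],[33,0],[38,1],[42,0]]
[[2,1],[7,0],[13,20],[19,0],[28,20],[30,18],[33,0],[38,1],[42,0]]
[[2,1],[7,0],[13,20],[25,0],[28,20],[30,18],[33,0],[38,1],[42,0]]
[[2,1],[7,0],[13,20],[25,0],[28,20],[30,18],[33,0],[38,1],[42,0]]
[[2,1],[5,7],[7,0],[13,20],[25,0],[28,20],[30,18],[33,0],[38,1],[42,0]]
[[2,1],[5,7],[7,0],[8,19],[13,20],[25,0],[28,20],[30,18],[33,0],[38,1],[42,0]]
[[2,1],[5,7],[7,0],[8,19],[13,20],[25,2],[28,20],[30,18],[33,0],[38,1],[42,0]]
[[1,10],[8,19],[13,20],[25,2],[28,20],[30,18],[33,0],[38,1],[42,0]]
[[1,10],[8,19],[13,20],[25,2],[28,20],[30,18],[33,0],[36,3],[38,1],[42,0]]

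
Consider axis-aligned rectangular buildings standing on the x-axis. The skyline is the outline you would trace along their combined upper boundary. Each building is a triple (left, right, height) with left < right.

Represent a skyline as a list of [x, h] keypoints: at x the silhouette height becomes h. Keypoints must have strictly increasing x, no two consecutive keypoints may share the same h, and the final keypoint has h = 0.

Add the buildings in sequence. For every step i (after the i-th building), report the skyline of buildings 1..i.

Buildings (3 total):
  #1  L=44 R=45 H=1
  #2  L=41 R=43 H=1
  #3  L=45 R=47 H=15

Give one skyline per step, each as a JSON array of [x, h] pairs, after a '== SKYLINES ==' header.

== SKYLINES ==
[[44,1],[45,0]]
[[41,1],[43,0],[44,1],[45,0]]
[[41,1],[43,0],[44,1],[45,15],[47,0]]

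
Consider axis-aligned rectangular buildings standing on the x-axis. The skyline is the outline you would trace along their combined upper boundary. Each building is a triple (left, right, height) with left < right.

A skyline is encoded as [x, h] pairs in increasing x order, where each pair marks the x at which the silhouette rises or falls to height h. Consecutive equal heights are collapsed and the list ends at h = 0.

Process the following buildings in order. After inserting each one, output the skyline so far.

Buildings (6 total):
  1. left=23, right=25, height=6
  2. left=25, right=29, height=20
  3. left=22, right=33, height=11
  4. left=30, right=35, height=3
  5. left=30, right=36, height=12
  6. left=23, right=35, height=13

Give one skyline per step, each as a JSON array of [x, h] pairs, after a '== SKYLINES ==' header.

== SKYLINES ==
[[23,6],[25,0]]
[[23,6],[25,20],[29,0]]
[[22,11],[25,20],[29,11],[33,0]]
[[22,11],[25,20],[29,11],[33,3],[35,0]]
[[22,11],[25,20],[29,11],[30,12],[36,0]]
[[22,11],[23,13],[25,20],[29,13],[35,12],[36,0]]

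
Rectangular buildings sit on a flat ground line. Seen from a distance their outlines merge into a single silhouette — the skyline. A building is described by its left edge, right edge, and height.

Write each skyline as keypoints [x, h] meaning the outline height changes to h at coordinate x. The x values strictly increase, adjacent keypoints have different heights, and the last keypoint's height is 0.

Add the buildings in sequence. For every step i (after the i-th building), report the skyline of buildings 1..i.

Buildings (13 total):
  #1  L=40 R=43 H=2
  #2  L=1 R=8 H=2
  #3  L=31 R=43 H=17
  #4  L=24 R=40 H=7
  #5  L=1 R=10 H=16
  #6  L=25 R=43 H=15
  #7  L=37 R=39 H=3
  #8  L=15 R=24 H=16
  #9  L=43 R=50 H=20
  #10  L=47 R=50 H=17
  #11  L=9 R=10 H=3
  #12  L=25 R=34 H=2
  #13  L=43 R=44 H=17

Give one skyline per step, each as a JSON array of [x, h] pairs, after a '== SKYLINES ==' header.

== SKYLINES ==
[[40,2],[43,0]]
[[1,2],[8,0],[40,2],[43,0]]
[[1,2],[8,0],[31,17],[43,0]]
[[1,2],[8,0],[24,7],[31,17],[43,0]]
[[1,16],[10,0],[24,7],[31,17],[43,0]]
[[1,16],[10,0],[24,7],[25,15],[31,17],[43,0]]
[[1,16],[10,0],[24,7],[25,15],[31,17],[43,0]]
[[1,16],[10,0],[15,16],[24,7],[25,15],[31,17],[43,0]]
[[1,16],[10,0],[15,16],[24,7],[25,15],[31,17],[43,20],[50,0]]
[[1,16],[10,0],[15,16],[24,7],[25,15],[31,17],[43,20],[50,0]]
[[1,16],[10,0],[15,16],[24,7],[25,15],[31,17],[43,20],[50,0]]
[[1,16],[10,0],[15,16],[24,7],[25,15],[31,17],[43,20],[50,0]]
[[1,16],[10,0],[15,16],[24,7],[25,15],[31,17],[43,20],[50,0]]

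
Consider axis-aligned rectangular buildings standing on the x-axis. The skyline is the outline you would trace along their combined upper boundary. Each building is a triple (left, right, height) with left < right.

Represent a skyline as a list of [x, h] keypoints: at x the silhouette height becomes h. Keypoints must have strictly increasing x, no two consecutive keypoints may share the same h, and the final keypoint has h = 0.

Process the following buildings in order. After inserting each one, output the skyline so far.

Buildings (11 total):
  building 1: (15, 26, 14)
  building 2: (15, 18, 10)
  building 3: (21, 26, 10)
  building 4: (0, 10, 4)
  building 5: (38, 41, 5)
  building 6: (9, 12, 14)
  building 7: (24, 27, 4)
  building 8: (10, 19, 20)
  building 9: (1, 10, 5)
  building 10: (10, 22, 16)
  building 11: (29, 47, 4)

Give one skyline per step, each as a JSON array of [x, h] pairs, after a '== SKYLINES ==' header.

== SKYLINES ==
[[15,14],[26,0]]
[[15,14],[26,0]]
[[15,14],[26,0]]
[[0,4],[10,0],[15,14],[26,0]]
[[0,4],[10,0],[15,14],[26,0],[38,5],[41,0]]
[[0,4],[9,14],[12,0],[15,14],[26,0],[38,5],[41,0]]
[[0,4],[9,14],[12,0],[15,14],[26,4],[27,0],[38,5],[41,0]]
[[0,4],[9,14],[10,20],[19,14],[26,4],[27,0],[38,5],[41,0]]
[[0,4],[1,5],[9,14],[10,20],[19,14],[26,4],[27,0],[38,5],[41,0]]
[[0,4],[1,5],[9,14],[10,20],[19,16],[22,14],[26,4],[27,0],[38,5],[41,0]]
[[0,4],[1,5],[9,14],[10,20],[19,16],[22,14],[26,4],[27,0],[29,4],[38,5],[41,4],[47,0]]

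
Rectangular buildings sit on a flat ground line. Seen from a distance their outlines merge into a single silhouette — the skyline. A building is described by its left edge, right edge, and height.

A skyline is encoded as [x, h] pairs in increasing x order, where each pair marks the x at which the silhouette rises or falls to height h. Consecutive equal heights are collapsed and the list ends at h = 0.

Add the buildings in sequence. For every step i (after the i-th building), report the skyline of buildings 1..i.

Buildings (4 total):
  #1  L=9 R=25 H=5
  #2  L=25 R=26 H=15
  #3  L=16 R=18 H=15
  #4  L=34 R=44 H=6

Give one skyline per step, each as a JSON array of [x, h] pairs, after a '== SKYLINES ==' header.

== SKYLINES ==
[[9,5],[25,0]]
[[9,5],[25,15],[26,0]]
[[9,5],[16,15],[18,5],[25,15],[26,0]]
[[9,5],[16,15],[18,5],[25,15],[26,0],[34,6],[44,0]]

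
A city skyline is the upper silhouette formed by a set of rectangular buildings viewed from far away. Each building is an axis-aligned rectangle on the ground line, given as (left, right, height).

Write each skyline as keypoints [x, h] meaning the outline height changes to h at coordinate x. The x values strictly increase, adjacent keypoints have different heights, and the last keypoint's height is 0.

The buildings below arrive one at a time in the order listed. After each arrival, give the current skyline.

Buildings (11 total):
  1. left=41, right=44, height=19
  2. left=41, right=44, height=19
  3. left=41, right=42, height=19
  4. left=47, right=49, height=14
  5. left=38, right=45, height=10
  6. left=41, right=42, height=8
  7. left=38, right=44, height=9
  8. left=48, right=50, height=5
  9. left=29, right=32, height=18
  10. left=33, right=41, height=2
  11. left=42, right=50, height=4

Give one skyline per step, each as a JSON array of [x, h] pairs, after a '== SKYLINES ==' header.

== SKYLINES ==
[[41,19],[44,0]]
[[41,19],[44,0]]
[[41,19],[44,0]]
[[41,19],[44,0],[47,14],[49,0]]
[[38,10],[41,19],[44,10],[45,0],[47,14],[49,0]]
[[38,10],[41,19],[44,10],[45,0],[47,14],[49,0]]
[[38,10],[41,19],[44,10],[45,0],[47,14],[49,0]]
[[38,10],[41,19],[44,10],[45,0],[47,14],[49,5],[50,0]]
[[29,18],[32,0],[38,10],[41,19],[44,10],[45,0],[47,14],[49,5],[50,0]]
[[29,18],[32,0],[33,2],[38,10],[41,19],[44,10],[45,0],[47,14],[49,5],[50,0]]
[[29,18],[32,0],[33,2],[38,10],[41,19],[44,10],[45,4],[47,14],[49,5],[50,0]]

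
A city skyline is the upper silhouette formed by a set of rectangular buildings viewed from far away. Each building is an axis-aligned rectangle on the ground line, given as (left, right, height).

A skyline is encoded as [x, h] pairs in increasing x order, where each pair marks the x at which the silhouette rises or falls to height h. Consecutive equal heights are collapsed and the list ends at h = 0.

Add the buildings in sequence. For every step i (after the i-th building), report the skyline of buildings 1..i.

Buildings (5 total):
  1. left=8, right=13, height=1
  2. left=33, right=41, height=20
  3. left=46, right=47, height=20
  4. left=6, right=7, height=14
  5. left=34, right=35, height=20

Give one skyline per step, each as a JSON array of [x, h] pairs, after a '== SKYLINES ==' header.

== SKYLINES ==
[[8,1],[13,0]]
[[8,1],[13,0],[33,20],[41,0]]
[[8,1],[13,0],[33,20],[41,0],[46,20],[47,0]]
[[6,14],[7,0],[8,1],[13,0],[33,20],[41,0],[46,20],[47,0]]
[[6,14],[7,0],[8,1],[13,0],[33,20],[41,0],[46,20],[47,0]]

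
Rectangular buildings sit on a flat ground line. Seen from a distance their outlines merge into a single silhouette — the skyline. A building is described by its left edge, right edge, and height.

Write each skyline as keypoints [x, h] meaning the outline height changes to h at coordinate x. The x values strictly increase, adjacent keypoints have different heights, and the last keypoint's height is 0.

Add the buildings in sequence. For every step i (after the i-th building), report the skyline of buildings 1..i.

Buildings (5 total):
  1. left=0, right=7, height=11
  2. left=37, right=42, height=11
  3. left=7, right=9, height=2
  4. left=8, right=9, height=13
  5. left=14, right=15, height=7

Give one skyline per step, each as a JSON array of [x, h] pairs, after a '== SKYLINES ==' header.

== SKYLINES ==
[[0,11],[7,0]]
[[0,11],[7,0],[37,11],[42,0]]
[[0,11],[7,2],[9,0],[37,11],[42,0]]
[[0,11],[7,2],[8,13],[9,0],[37,11],[42,0]]
[[0,11],[7,2],[8,13],[9,0],[14,7],[15,0],[37,11],[42,0]]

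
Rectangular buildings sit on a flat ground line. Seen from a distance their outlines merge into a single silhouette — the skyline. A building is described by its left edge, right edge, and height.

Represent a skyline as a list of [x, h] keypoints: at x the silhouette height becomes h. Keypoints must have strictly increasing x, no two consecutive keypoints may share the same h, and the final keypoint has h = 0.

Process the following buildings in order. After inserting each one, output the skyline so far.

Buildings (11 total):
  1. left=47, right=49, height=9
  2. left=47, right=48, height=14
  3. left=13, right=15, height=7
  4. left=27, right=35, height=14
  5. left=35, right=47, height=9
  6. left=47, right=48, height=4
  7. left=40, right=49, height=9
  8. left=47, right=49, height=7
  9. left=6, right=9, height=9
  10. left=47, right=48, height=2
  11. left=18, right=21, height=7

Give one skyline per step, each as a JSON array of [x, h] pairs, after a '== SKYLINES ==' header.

== SKYLINES ==
[[47,9],[49,0]]
[[47,14],[48,9],[49,0]]
[[13,7],[15,0],[47,14],[48,9],[49,0]]
[[13,7],[15,0],[27,14],[35,0],[47,14],[48,9],[49,0]]
[[13,7],[15,0],[27,14],[35,9],[47,14],[48,9],[49,0]]
[[13,7],[15,0],[27,14],[35,9],[47,14],[48,9],[49,0]]
[[13,7],[15,0],[27,14],[35,9],[47,14],[48,9],[49,0]]
[[13,7],[15,0],[27,14],[35,9],[47,14],[48,9],[49,0]]
[[6,9],[9,0],[13,7],[15,0],[27,14],[35,9],[47,14],[48,9],[49,0]]
[[6,9],[9,0],[13,7],[15,0],[27,14],[35,9],[47,14],[48,9],[49,0]]
[[6,9],[9,0],[13,7],[15,0],[18,7],[21,0],[27,14],[35,9],[47,14],[48,9],[49,0]]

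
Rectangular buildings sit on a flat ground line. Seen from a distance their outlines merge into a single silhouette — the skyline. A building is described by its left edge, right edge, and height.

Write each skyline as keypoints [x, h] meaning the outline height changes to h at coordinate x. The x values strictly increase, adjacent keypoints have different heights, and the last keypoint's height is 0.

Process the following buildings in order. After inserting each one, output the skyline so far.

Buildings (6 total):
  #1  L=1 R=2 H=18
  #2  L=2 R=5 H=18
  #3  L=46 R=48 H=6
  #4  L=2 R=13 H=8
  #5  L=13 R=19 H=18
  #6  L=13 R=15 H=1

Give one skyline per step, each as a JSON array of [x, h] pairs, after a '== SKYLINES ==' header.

== SKYLINES ==
[[1,18],[2,0]]
[[1,18],[5,0]]
[[1,18],[5,0],[46,6],[48,0]]
[[1,18],[5,8],[13,0],[46,6],[48,0]]
[[1,18],[5,8],[13,18],[19,0],[46,6],[48,0]]
[[1,18],[5,8],[13,18],[19,0],[46,6],[48,0]]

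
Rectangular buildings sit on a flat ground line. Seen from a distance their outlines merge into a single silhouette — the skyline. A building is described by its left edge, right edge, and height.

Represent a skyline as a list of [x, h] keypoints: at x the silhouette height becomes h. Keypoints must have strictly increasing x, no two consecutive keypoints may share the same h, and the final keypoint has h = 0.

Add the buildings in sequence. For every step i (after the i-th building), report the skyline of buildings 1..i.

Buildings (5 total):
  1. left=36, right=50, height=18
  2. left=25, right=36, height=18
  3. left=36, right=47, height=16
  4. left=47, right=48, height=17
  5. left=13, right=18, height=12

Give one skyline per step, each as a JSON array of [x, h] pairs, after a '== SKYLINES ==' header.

== SKYLINES ==
[[36,18],[50,0]]
[[25,18],[50,0]]
[[25,18],[50,0]]
[[25,18],[50,0]]
[[13,12],[18,0],[25,18],[50,0]]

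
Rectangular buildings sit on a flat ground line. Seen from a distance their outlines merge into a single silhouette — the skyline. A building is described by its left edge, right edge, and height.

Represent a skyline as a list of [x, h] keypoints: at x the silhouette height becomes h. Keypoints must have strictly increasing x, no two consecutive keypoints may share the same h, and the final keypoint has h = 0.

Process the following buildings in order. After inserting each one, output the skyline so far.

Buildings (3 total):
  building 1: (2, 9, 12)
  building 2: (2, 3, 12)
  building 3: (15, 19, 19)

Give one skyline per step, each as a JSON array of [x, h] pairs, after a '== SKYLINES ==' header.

== SKYLINES ==
[[2,12],[9,0]]
[[2,12],[9,0]]
[[2,12],[9,0],[15,19],[19,0]]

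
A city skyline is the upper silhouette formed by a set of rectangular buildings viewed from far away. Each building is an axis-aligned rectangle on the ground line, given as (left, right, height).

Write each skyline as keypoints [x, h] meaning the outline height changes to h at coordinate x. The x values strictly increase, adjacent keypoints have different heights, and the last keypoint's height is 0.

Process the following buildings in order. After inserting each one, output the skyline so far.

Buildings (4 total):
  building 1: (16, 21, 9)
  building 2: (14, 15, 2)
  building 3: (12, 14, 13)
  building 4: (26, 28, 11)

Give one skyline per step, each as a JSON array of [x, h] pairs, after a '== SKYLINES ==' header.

== SKYLINES ==
[[16,9],[21,0]]
[[14,2],[15,0],[16,9],[21,0]]
[[12,13],[14,2],[15,0],[16,9],[21,0]]
[[12,13],[14,2],[15,0],[16,9],[21,0],[26,11],[28,0]]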